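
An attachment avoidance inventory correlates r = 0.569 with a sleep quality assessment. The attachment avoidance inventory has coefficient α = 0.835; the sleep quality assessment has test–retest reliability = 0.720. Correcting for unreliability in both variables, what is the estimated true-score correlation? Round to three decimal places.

0.734

r_true = r_obs / √(r_xx · r_yy) = 0.569 / √(0.835 × 0.720) = 0.569 / √0.601200 = 0.569 / 0.7754 ≈ 0.734.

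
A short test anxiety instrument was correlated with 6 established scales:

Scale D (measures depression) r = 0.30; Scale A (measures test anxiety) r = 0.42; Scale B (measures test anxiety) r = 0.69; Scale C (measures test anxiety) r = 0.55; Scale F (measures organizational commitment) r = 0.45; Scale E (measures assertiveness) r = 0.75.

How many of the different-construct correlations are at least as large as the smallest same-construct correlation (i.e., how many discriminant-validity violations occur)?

2

Convergent (same construct = test anxiety): Scale A, Scale B, Scale C.
Smallest convergent = 0.42. Discriminant values: 0.30, 0.45, 0.75; count ≥ 0.42 → 2.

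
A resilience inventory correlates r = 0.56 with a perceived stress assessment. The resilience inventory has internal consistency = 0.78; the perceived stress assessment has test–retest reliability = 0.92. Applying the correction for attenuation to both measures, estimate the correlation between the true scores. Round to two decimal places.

0.66

r_true = r_obs / √(r_xx · r_yy) = 0.56 / √(0.78 × 0.92) = 0.56 / √0.7176 = 0.56 / 0.8471 ≈ 0.66.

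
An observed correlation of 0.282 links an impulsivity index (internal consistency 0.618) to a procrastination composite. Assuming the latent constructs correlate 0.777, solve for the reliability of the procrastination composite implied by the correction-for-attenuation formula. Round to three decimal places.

r_true = r_obs / √(r_xx · r_yy) ⇒ 0.777 = 0.282 / √(0.618 · r_yy).
√(0.618 · r_yy) = 0.282 / 0.777 = 0.3629; 0.618 · r_yy = 0.1317; r_yy = 0.1317 / 0.618 ≈ 0.213.

0.213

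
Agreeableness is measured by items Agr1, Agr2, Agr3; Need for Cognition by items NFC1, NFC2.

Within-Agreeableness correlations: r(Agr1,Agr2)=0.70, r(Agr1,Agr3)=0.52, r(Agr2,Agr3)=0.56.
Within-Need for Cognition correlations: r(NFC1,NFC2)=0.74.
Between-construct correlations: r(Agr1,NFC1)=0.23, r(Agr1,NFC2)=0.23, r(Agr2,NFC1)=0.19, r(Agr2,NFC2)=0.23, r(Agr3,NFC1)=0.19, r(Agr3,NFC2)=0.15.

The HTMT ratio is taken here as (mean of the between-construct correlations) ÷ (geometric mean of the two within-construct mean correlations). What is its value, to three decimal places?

Between-construct mean = 1.22/6 = 0.2033.
Mean within-Agr = 1.78/3 = 0.5933; mean within-NFC = 0.74/1 = 0.7400.
Geometric mean = √(0.5933 × 0.7400) = 0.6626.
HTMT = 0.2033 / 0.6626 = 0.307.

0.307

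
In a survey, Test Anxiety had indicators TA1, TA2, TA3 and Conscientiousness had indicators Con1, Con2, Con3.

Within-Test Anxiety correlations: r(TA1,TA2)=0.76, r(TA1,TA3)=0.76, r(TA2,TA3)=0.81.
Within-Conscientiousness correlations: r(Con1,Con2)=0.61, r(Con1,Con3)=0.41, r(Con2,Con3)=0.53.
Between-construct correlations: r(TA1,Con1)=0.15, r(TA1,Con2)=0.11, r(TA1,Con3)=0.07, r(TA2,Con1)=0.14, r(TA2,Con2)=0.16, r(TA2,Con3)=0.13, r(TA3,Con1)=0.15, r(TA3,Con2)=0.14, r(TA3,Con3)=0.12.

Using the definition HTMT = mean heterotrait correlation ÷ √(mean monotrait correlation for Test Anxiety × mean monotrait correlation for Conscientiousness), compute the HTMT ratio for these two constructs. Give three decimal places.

0.205

Mean between = 1.17/9 = 0.1300.
Mean within-TA = 2.33/3 = 0.7767; mean within-Con = 1.55/3 = 0.5167.
Geometric mean = √(0.7767 × 0.5167) = 0.6335.
HTMT = 0.1300 / 0.6335 = 0.205.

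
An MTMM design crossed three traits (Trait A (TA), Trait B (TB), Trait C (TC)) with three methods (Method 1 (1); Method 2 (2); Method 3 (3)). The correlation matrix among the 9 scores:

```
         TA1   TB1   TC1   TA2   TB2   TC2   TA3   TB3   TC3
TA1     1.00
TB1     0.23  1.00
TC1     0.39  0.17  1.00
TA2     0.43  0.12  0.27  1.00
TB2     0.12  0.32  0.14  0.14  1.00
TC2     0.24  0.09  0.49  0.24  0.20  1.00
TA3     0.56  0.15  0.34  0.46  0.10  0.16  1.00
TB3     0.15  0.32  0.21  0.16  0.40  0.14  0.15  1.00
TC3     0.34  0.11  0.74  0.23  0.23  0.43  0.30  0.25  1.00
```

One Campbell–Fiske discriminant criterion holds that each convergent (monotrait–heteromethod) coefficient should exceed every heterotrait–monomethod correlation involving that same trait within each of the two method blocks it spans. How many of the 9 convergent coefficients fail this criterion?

0

Checking each validity diagonal entry against its comparison values:
TA (methods 1·2): 0.43 vs {0.23, 0.14, 0.39, 0.24} → pass.
TA (methods 1·3): 0.56 vs {0.23, 0.15, 0.39, 0.30} → pass.
TA (methods 2·3): 0.46 vs {0.14, 0.15, 0.24, 0.30} → pass.
TB (methods 1·2): 0.32 vs {0.23, 0.14, 0.17, 0.20} → pass.
TB (methods 1·3): 0.32 vs {0.23, 0.15, 0.17, 0.25} → pass.
TB (methods 2·3): 0.40 vs {0.14, 0.15, 0.20, 0.25} → pass.
TC (methods 1·2): 0.49 vs {0.39, 0.24, 0.17, 0.20} → pass.
TC (methods 1·3): 0.74 vs {0.39, 0.30, 0.17, 0.25} → pass.
TC (methods 2·3): 0.43 vs {0.24, 0.30, 0.20, 0.25} → pass.
0 of 9 fail.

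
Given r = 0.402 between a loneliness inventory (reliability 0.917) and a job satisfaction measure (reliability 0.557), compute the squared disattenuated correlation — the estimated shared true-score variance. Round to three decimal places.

0.316

Disattenuated r = 0.402 / √(0.917 × 0.557) = 0.402 / 0.7147 = 0.5625.
Shared true-score variance = 0.5625² = 0.3164 ≈ 0.316.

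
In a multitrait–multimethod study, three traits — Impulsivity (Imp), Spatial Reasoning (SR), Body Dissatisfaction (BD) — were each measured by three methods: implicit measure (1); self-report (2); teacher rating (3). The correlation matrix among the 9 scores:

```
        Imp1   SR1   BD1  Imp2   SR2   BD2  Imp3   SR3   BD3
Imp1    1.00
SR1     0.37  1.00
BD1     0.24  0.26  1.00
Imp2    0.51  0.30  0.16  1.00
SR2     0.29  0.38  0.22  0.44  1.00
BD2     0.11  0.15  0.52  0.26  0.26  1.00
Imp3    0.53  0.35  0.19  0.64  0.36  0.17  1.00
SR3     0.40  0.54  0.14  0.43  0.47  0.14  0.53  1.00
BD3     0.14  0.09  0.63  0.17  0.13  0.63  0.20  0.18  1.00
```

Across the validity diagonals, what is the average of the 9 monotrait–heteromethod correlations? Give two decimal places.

Convergent values: 0.51, 0.53, 0.64, 0.38, 0.54, 0.47, 0.52, 0.63, 0.63; mean = 4.85/9 = 0.54.

0.54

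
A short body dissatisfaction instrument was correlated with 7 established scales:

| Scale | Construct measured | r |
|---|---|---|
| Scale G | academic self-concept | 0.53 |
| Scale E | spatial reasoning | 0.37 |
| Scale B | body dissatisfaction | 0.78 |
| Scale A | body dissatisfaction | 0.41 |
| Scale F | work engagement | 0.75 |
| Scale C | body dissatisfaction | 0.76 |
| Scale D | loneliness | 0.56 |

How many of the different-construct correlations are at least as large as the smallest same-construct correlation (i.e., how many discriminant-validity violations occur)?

3

Convergent (same construct = body dissatisfaction): Scale B, Scale A, Scale C.
Smallest convergent = 0.41. Discriminant values: 0.53, 0.37, 0.75, 0.56; count ≥ 0.41 → 3.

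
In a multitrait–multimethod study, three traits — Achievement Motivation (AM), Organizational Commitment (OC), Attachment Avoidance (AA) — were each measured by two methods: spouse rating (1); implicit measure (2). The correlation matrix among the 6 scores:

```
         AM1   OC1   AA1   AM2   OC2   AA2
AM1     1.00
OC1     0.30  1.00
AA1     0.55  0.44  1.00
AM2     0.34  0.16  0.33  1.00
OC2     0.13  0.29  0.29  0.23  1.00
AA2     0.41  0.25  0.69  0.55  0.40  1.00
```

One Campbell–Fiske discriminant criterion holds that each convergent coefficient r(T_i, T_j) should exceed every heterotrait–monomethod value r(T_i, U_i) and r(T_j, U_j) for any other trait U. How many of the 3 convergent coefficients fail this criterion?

Convergent coefficients and their comparison sets:
AM (methods 1·2): 0.34 vs {0.30, 0.23, 0.55, 0.55} → fail.
OC (methods 1·2): 0.29 vs {0.30, 0.23, 0.44, 0.40} → fail.
AA (methods 1·2): 0.69 vs {0.55, 0.55, 0.44, 0.40} → pass.
2 of 3 fail.

2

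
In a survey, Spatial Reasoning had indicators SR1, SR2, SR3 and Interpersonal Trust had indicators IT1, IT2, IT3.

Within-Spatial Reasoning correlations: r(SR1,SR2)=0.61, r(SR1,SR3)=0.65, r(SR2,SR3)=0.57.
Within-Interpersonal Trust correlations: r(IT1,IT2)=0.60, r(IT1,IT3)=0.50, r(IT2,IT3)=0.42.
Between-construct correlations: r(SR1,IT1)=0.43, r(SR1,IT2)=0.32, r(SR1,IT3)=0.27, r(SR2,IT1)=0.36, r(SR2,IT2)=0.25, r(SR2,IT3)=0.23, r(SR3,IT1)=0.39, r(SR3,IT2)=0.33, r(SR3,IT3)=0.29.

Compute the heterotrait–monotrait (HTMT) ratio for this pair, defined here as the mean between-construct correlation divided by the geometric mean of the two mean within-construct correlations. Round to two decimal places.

Mean heterotrait r = 2.87/9 = 0.3189.
Mean within-SR = 1.83/3 = 0.6100; mean within-IT = 1.52/3 = 0.5067.
Geometric mean = √(0.6100 × 0.5067) = 0.5560.
HTMT = 0.3189 / 0.5560 = 0.57.

0.57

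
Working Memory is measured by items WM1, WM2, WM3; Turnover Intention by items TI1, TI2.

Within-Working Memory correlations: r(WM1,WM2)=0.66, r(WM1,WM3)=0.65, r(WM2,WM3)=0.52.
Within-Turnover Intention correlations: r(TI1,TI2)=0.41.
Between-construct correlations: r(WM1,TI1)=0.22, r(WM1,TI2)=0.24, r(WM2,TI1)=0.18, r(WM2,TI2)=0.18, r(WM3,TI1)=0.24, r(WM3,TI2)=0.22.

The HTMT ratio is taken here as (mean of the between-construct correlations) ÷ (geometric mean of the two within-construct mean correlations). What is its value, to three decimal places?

Between-construct mean = 1.28/6 = 0.2133.
Mean within-WM = 1.83/3 = 0.6100; mean within-TI = 0.41/1 = 0.4100.
Geometric mean = √(0.6100 × 0.4100) = 0.5001.
HTMT = 0.2133 / 0.5001 = 0.427.

0.427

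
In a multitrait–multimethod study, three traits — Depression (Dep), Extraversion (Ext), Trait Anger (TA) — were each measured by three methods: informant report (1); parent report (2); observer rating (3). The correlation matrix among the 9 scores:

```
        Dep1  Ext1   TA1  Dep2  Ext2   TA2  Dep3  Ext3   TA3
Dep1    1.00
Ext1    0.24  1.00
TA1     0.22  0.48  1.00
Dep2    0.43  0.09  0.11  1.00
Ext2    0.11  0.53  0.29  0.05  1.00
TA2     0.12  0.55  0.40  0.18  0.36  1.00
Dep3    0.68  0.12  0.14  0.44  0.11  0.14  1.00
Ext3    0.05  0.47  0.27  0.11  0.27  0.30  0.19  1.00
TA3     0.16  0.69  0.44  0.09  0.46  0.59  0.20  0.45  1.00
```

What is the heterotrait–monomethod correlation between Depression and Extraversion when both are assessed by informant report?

0.24

Different traits, same method: r(Dep1, Ext1) = 0.24.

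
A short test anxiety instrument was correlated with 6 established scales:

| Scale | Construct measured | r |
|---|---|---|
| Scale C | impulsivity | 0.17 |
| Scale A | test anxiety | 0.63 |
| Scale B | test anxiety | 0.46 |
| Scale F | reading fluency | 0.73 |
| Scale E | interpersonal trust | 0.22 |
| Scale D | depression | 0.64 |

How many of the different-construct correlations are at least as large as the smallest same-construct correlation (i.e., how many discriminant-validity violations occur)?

Convergent (same construct = test anxiety): Scale A, Scale B.
Smallest convergent = 0.46. Discriminant values: 0.17, 0.73, 0.22, 0.64; count ≥ 0.46 → 2.

2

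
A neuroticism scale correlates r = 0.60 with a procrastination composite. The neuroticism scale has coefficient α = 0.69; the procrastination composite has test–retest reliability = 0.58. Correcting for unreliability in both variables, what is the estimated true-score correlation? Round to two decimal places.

r_true = r_obs / √(r_xx · r_yy) = 0.60 / √(0.69 × 0.58) = 0.60 / √0.4002 = 0.60 / 0.6326 ≈ 0.95.

0.95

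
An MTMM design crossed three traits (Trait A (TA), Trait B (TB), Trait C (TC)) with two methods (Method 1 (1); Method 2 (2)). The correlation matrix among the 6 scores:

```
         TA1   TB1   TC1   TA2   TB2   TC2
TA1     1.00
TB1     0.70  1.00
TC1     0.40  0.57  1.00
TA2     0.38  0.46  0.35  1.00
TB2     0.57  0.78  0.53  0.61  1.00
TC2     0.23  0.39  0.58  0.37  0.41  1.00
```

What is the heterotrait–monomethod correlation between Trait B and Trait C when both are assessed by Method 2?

Different traits, same method: r(TB2, TC2) = 0.41.

0.41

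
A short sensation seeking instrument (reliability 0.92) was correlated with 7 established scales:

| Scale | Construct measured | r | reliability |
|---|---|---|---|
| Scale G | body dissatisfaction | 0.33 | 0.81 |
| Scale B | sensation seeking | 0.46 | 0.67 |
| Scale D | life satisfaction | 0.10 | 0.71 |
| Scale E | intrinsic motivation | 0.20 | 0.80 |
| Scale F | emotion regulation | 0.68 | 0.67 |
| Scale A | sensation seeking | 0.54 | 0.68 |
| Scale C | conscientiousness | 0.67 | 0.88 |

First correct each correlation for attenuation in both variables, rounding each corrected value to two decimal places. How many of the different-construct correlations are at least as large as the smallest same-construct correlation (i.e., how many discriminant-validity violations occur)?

Disattenuated r (r / √(r_scale · r_new)):
  Scale G (disc): 0.33 / √(0.81·0.92) = 0.38
  Scale B (conv): 0.46 / √(0.67·0.92) = 0.59
  Scale D (disc): 0.10 / √(0.71·0.92) = 0.12
  Scale E (disc): 0.20 / √(0.80·0.92) = 0.23
  Scale F (disc): 0.68 / √(0.67·0.92) = 0.87
  Scale A (conv): 0.54 / √(0.68·0.92) = 0.68
  Scale C (disc): 0.67 / √(0.88·0.92) = 0.74
Smallest convergent = 0.59. Discriminant values: 0.38, 0.12, 0.23, 0.87, 0.74; count ≥ 0.59 → 2.

2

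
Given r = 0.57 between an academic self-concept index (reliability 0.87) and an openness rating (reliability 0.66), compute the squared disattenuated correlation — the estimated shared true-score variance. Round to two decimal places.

Disattenuated r = 0.57 / √(0.87 × 0.66) = 0.57 / 0.7578 = 0.7522.
Shared true-score variance = 0.7522² = 0.5658 ≈ 0.57.

0.57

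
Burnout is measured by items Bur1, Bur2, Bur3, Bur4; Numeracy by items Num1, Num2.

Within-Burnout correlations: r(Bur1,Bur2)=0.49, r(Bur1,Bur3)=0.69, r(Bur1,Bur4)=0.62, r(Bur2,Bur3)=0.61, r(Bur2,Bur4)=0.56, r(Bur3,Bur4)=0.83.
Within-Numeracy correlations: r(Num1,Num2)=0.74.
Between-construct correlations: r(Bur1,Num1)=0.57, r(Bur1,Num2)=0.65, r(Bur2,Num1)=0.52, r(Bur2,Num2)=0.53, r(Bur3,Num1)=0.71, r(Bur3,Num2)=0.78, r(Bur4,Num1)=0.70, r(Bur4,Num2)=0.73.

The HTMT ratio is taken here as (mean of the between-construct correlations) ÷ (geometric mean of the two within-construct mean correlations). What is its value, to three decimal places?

0.948

Mean heterotrait r = 5.19/8 = 0.6488.
Mean within-Bur = 3.80/6 = 0.6333; mean within-Num = 0.74/1 = 0.7400.
Geometric mean = √(0.6333 × 0.7400) = 0.6846.
HTMT = 0.6488 / 0.6846 = 0.948.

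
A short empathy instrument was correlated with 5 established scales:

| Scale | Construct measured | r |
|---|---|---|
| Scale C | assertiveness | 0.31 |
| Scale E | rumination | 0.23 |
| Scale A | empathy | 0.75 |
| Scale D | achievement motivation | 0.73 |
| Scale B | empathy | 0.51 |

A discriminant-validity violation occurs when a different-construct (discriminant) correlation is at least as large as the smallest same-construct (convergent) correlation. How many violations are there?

1

Convergent (same construct = empathy): Scale A, Scale B.
Smallest convergent = 0.51. Discriminant values: 0.31, 0.23, 0.73; count ≥ 0.51 → 1.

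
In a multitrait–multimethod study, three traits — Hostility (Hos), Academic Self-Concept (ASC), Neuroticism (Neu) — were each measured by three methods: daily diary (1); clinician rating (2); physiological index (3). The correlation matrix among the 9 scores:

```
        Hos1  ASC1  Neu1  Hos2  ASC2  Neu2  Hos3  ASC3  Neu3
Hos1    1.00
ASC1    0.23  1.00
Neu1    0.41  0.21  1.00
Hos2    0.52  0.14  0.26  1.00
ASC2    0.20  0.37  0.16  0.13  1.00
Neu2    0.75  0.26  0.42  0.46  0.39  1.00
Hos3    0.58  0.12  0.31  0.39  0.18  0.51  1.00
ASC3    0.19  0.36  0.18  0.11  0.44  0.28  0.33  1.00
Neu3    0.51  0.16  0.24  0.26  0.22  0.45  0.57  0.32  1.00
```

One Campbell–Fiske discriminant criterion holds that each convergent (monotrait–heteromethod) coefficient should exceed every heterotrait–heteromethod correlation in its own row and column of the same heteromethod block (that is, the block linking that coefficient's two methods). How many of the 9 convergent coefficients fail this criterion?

Each convergent coefficient versus the relevant comparison correlations:
Hos (methods 1·2): 0.52 vs {0.20, 0.14, 0.75, 0.26} → fail.
Hos (methods 1·3): 0.58 vs {0.19, 0.12, 0.51, 0.31} → pass.
Hos (methods 2·3): 0.39 vs {0.11, 0.18, 0.26, 0.51} → fail.
ASC (methods 1·2): 0.37 vs {0.14, 0.20, 0.26, 0.16} → pass.
ASC (methods 1·3): 0.36 vs {0.12, 0.19, 0.16, 0.18} → pass.
ASC (methods 2·3): 0.44 vs {0.18, 0.11, 0.22, 0.28} → pass.
Neu (methods 1·2): 0.42 vs {0.26, 0.75, 0.16, 0.26} → fail.
Neu (methods 1·3): 0.24 vs {0.31, 0.51, 0.18, 0.16} → fail.
Neu (methods 2·3): 0.45 vs {0.51, 0.26, 0.28, 0.22} → fail.
5 of 9 fail.

5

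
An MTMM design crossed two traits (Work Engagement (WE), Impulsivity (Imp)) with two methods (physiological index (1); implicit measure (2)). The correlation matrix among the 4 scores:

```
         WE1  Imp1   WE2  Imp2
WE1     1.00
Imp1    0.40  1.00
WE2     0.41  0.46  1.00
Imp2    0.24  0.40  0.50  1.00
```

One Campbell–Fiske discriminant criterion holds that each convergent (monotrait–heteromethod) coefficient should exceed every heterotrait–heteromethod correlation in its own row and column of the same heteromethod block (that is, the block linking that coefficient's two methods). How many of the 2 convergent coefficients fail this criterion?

2

Checking each validity diagonal entry against its comparison values:
WE (methods 1·2): 0.41 vs {0.24, 0.46} → fail.
Imp (methods 1·2): 0.40 vs {0.46, 0.24} → fail.
2 of 2 fail.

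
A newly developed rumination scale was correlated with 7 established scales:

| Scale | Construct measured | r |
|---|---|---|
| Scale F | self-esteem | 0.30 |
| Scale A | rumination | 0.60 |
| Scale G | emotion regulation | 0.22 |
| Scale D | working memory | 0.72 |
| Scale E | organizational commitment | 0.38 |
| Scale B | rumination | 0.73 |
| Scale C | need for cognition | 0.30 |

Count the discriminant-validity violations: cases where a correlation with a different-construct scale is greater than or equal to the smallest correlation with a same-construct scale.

1

Convergent (same construct = rumination): Scale A, Scale B.
Smallest convergent = 0.60. Discriminant values: 0.30, 0.22, 0.72, 0.38, 0.30; count ≥ 0.60 → 1.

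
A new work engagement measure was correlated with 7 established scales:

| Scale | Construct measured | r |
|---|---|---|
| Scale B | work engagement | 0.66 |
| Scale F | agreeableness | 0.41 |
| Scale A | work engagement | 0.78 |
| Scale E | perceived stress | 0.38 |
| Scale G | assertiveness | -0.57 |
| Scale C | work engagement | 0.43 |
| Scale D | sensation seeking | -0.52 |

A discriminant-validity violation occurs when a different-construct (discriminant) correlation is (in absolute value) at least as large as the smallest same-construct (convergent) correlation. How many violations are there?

2

Convergent (same construct = work engagement): Scale B, Scale A, Scale C.
Smallest convergent = 0.43. Discriminant |r|: 0.41, 0.38, 0.57, 0.52; count ≥ 0.43 → 2.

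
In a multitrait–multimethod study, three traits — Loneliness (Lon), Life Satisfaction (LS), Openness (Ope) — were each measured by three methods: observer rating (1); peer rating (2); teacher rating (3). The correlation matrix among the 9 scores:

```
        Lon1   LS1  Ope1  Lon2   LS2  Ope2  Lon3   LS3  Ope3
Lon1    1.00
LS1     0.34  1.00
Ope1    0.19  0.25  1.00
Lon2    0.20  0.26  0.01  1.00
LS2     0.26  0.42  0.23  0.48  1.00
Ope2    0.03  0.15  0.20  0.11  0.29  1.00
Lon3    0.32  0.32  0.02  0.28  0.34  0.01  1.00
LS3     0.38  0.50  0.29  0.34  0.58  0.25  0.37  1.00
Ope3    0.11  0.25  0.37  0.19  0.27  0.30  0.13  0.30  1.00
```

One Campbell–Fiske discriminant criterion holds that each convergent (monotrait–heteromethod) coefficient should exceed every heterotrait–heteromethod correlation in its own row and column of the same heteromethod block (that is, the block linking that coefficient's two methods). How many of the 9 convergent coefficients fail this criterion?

Checking each validity diagonal entry against its comparison values:
Lon (methods 1·2): 0.20 vs {0.26, 0.26, 0.03, 0.01} → fail.
Lon (methods 1·3): 0.32 vs {0.38, 0.32, 0.11, 0.02} → fail.
Lon (methods 2·3): 0.28 vs {0.34, 0.34, 0.19, 0.01} → fail.
LS (methods 1·2): 0.42 vs {0.26, 0.26, 0.15, 0.23} → pass.
LS (methods 1·3): 0.50 vs {0.32, 0.38, 0.25, 0.29} → pass.
LS (methods 2·3): 0.58 vs {0.34, 0.34, 0.27, 0.25} → pass.
Ope (methods 1·2): 0.20 vs {0.01, 0.03, 0.23, 0.15} → fail.
Ope (methods 1·3): 0.37 vs {0.02, 0.11, 0.29, 0.25} → pass.
Ope (methods 2·3): 0.30 vs {0.01, 0.19, 0.25, 0.27} → pass.
4 of 9 fail.

4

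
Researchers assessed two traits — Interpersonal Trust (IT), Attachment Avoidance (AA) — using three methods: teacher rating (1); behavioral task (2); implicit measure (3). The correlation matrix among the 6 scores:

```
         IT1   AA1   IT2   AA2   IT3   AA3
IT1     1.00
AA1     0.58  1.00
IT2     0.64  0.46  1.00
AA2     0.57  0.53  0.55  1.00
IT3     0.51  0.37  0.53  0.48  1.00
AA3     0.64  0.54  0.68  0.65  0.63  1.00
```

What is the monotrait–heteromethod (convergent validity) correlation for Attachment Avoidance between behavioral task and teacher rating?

Same trait (AA), different methods: r(AA2, AA1) = 0.53.

0.53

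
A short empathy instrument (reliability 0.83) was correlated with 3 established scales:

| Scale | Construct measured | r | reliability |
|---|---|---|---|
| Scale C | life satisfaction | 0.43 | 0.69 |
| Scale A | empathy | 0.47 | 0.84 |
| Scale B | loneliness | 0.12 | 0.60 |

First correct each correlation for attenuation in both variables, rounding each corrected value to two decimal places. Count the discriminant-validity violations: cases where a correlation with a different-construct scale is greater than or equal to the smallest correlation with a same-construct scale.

Disattenuated r (r / √(r_scale · r_new)):
  Scale C (disc): 0.43 / √(0.69·0.83) = 0.57
  Scale A (conv): 0.47 / √(0.84·0.83) = 0.56
  Scale B (disc): 0.12 / √(0.60·0.83) = 0.17
Smallest convergent = 0.56. Discriminant values: 0.57, 0.17; count ≥ 0.56 → 1.

1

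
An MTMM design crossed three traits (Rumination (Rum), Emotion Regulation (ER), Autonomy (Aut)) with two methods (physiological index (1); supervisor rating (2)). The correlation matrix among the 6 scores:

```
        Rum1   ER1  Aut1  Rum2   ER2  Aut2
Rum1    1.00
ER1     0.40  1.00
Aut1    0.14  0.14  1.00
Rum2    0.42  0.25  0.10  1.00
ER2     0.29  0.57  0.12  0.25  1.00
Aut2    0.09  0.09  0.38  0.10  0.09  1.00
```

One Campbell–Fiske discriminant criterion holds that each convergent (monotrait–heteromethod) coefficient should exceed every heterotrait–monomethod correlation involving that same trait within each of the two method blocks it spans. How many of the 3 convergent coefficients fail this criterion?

0

Checking each validity diagonal entry against its comparison values:
Rum (methods 1·2): 0.42 vs {0.40, 0.25, 0.14, 0.10} → pass.
ER (methods 1·2): 0.57 vs {0.40, 0.25, 0.14, 0.09} → pass.
Aut (methods 1·2): 0.38 vs {0.14, 0.10, 0.14, 0.09} → pass.
0 of 3 fail.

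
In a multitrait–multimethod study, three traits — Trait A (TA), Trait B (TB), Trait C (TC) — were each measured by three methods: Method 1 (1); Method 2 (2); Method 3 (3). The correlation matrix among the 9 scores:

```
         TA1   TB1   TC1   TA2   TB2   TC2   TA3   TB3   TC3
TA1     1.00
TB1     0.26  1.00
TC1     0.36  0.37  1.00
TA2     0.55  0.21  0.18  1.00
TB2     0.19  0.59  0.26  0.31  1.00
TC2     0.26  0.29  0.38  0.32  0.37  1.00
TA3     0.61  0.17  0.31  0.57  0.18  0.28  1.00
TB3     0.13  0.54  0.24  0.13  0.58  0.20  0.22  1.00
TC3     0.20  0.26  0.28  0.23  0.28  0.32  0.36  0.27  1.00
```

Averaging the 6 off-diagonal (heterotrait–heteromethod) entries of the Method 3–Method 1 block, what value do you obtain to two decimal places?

HTHM values (method 3 × method 1): 0.17, 0.31, 0.13, 0.24, 0.20, 0.26; mean = 1.31/6 = 0.22.

0.22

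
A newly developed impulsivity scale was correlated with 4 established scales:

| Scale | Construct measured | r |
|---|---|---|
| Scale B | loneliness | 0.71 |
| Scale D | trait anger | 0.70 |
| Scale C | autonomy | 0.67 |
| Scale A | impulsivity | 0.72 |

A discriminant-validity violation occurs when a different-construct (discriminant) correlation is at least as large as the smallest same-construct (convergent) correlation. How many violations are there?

0

Convergent (same construct = impulsivity): Scale A.
Smallest convergent = 0.72. Discriminant values: 0.71, 0.70, 0.67; count ≥ 0.72 → 0.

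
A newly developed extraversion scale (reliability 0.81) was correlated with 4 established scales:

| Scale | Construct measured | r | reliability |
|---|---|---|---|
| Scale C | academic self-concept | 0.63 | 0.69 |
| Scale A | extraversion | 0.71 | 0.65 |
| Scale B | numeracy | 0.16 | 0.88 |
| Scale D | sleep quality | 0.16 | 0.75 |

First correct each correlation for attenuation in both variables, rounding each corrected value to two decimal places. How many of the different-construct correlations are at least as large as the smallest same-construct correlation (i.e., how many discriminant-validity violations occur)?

Disattenuated r (r / √(r_scale · r_new)):
  Scale C (disc): 0.63 / √(0.69·0.81) = 0.84
  Scale A (conv): 0.71 / √(0.65·0.81) = 0.98
  Scale B (disc): 0.16 / √(0.88·0.81) = 0.19
  Scale D (disc): 0.16 / √(0.75·0.81) = 0.21
Smallest convergent = 0.98. Discriminant values: 0.84, 0.19, 0.21; count ≥ 0.98 → 0.

0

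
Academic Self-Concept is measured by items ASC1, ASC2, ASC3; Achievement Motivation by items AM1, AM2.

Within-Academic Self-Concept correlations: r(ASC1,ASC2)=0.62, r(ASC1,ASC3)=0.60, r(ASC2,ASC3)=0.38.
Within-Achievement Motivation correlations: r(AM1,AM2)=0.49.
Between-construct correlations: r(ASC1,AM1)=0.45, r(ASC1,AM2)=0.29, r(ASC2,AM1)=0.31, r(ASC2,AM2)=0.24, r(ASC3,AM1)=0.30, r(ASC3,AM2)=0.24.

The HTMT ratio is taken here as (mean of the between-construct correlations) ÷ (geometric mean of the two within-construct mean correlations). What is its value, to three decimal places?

Mean heterotrait r = 1.83/6 = 0.3050.
Mean within-ASC = 1.60/3 = 0.5333; mean within-AM = 0.49/1 = 0.4900.
Geometric mean = √(0.5333 × 0.4900) = 0.5112.
HTMT = 0.3050 / 0.5112 = 0.597.

0.597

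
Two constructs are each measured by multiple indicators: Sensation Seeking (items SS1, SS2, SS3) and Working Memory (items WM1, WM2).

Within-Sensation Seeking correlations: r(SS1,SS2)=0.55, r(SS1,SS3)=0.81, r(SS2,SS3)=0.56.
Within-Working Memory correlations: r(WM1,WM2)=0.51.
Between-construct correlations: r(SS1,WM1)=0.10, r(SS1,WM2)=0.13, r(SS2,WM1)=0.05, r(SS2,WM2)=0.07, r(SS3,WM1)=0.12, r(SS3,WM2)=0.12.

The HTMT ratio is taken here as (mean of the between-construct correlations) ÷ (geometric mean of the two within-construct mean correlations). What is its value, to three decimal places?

Mean between = 0.59/6 = 0.0983.
Mean within-SS = 1.92/3 = 0.6400; mean within-WM = 0.51/1 = 0.5100.
Geometric mean = √(0.6400 × 0.5100) = 0.5713.
HTMT = 0.0983 / 0.5713 = 0.172.

0.172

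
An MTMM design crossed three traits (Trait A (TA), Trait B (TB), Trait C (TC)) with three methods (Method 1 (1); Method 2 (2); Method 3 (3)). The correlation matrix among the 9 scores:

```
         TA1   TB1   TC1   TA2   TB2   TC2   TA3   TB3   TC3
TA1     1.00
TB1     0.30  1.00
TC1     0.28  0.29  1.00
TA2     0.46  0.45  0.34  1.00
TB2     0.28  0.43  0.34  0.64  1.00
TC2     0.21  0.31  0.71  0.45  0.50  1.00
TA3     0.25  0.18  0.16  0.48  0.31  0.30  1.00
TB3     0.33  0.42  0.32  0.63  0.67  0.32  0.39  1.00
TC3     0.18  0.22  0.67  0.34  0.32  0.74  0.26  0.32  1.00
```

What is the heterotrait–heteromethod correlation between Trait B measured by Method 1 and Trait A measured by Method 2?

0.45

Different traits and methods: r(TB1, TA2) = 0.45.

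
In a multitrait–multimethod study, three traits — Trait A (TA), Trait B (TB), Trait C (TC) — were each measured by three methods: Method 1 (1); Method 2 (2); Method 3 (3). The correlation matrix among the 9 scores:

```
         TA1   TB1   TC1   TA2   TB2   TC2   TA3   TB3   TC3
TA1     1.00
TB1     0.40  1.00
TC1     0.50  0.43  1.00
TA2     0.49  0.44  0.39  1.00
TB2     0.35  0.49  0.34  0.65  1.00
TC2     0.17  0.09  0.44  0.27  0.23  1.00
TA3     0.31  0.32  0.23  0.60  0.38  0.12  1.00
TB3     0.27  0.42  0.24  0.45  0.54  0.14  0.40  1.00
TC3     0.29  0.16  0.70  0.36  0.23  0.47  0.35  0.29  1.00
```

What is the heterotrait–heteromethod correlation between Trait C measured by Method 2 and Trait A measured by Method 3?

Different traits and methods: r(TC2, TA3) = 0.12.

0.12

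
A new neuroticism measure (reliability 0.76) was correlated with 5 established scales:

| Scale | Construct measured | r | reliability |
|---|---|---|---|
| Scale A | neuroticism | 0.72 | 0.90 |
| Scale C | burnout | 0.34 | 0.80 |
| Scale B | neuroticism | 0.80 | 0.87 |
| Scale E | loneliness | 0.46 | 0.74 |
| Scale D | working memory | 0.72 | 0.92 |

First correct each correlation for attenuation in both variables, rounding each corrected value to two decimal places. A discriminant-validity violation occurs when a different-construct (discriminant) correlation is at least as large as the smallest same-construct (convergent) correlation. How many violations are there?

0

Disattenuated r (r / √(r_scale · r_new)):
  Scale A (conv): 0.72 / √(0.90·0.76) = 0.87
  Scale C (disc): 0.34 / √(0.80·0.76) = 0.44
  Scale B (conv): 0.80 / √(0.87·0.76) = 0.98
  Scale E (disc): 0.46 / √(0.74·0.76) = 0.61
  Scale D (disc): 0.72 / √(0.92·0.76) = 0.86
Smallest convergent = 0.87. Discriminant values: 0.44, 0.61, 0.86; count ≥ 0.87 → 0.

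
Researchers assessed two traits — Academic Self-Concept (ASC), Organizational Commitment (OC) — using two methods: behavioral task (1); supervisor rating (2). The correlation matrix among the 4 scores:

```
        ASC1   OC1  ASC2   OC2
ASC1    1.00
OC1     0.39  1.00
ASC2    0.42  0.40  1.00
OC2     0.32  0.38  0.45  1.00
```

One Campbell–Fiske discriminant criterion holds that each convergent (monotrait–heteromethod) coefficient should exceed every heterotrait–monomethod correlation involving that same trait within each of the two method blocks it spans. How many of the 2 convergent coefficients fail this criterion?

2

Checking each validity diagonal entry against its comparison values:
ASC (methods 1·2): 0.42 vs {0.39, 0.45} → fail.
OC (methods 1·2): 0.38 vs {0.39, 0.45} → fail.
2 of 2 fail.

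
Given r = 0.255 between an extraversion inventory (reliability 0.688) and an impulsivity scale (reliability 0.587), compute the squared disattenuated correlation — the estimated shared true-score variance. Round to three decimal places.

Disattenuated r = 0.255 / √(0.688 × 0.587) = 0.255 / 0.6355 = 0.4013.
Shared true-score variance = 0.4013² = 0.1610 ≈ 0.161.

0.161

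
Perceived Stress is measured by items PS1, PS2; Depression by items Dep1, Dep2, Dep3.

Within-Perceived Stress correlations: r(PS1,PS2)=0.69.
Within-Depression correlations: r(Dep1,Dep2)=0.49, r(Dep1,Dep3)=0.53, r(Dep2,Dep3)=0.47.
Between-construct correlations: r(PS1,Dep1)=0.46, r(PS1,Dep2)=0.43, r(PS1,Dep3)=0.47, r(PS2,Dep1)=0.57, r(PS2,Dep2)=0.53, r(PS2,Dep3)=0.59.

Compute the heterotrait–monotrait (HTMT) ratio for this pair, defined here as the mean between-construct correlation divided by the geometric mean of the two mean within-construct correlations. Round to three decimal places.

Mean heterotrait r = 3.05/6 = 0.5083.
Mean within-PS = 0.69/1 = 0.6900; mean within-Dep = 1.49/3 = 0.4967.
Geometric mean = √(0.6900 × 0.4967) = 0.5854.
HTMT = 0.5083 / 0.5854 = 0.868.

0.868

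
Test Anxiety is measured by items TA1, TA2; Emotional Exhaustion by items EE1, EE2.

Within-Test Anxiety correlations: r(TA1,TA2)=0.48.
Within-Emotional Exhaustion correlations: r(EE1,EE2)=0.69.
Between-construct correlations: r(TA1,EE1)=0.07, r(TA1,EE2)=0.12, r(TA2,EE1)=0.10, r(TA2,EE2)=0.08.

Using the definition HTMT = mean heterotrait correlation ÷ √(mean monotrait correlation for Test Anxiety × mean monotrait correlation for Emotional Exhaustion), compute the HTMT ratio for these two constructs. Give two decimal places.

0.16

Mean between = 0.37/4 = 0.0925.
Mean within-TA = 0.48/1 = 0.4800; mean within-EE = 0.69/1 = 0.6900.
Geometric mean = √(0.4800 × 0.6900) = 0.5755.
HTMT = 0.0925 / 0.5755 = 0.16.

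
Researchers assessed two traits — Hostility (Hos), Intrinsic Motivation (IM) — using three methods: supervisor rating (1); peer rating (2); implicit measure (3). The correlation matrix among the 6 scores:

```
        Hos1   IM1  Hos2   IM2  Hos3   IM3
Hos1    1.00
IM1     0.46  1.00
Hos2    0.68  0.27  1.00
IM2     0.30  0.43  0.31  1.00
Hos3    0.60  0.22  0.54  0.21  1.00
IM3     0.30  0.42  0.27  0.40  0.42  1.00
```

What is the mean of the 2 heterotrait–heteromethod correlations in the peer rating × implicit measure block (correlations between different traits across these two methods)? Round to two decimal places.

HTHM values (method 2 × method 3): 0.27, 0.21; mean = 0.48/2 = 0.24.

0.24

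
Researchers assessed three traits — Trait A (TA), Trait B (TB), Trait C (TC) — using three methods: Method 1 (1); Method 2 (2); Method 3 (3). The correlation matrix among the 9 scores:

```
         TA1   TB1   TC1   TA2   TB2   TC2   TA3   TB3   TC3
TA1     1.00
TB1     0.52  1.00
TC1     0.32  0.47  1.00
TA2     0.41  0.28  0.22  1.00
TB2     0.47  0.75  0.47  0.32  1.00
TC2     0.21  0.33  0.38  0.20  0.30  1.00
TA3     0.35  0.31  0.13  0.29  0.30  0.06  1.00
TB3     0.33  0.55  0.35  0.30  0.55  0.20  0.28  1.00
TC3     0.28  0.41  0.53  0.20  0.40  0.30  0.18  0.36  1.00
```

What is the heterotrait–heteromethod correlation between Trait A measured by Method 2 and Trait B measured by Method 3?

0.30

Different traits and methods: r(TA2, TB3) = 0.30.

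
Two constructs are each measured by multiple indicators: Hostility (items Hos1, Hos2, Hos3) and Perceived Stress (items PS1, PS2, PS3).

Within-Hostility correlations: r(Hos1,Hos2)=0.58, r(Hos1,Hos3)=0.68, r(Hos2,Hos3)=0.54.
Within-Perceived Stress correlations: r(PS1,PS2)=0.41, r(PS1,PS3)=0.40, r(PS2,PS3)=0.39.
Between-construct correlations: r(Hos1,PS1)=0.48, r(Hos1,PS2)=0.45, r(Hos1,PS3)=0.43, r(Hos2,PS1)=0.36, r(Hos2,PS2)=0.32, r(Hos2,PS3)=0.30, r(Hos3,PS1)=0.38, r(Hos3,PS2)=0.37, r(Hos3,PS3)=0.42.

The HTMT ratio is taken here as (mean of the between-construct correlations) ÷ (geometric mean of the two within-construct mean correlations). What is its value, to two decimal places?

Between-construct mean = 3.51/9 = 0.3900.
Mean within-Hos = 1.80/3 = 0.6000; mean within-PS = 1.20/3 = 0.4000.
Geometric mean = √(0.6000 × 0.4000) = 0.4899.
HTMT = 0.3900 / 0.4899 = 0.80.

0.80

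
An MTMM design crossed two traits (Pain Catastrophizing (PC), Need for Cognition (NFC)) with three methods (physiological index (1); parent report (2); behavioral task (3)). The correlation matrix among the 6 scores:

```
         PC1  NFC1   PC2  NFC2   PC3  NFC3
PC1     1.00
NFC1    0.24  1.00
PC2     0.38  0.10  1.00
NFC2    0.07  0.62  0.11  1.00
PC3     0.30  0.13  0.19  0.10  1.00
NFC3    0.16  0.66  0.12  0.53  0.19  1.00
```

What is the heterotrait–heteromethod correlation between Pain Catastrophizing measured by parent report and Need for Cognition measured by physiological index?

0.10

Different traits and methods: r(PC2, NFC1) = 0.10.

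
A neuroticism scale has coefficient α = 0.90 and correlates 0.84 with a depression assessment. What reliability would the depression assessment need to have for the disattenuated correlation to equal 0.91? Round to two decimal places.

0.95

r_true = r_obs / √(r_xx · r_yy) ⇒ 0.91 = 0.84 / √(0.90 · r_yy).
√(0.90 · r_yy) = 0.84 / 0.91 = 0.9231; 0.90 · r_yy = 0.8521; r_yy = 0.8521 / 0.90 ≈ 0.95.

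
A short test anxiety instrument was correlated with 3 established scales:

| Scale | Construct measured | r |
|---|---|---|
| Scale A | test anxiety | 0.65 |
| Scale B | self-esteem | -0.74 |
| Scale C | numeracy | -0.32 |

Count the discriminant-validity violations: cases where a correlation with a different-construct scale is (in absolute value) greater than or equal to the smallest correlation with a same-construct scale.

1

Convergent (same construct = test anxiety): Scale A.
Smallest convergent = 0.65. Discriminant |r|: 0.74, 0.32; count ≥ 0.65 → 1.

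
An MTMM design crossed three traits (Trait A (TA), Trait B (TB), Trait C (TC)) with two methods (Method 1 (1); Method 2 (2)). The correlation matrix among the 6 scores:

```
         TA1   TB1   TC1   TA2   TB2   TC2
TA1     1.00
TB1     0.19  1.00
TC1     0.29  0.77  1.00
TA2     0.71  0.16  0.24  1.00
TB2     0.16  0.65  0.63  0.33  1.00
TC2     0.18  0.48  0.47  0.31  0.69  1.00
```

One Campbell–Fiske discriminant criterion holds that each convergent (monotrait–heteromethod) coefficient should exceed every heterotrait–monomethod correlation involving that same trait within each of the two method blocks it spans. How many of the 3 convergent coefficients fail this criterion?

2

Each convergent coefficient versus the relevant comparison correlations:
TA (methods 1·2): 0.71 vs {0.19, 0.33, 0.29, 0.31} → pass.
TB (methods 1·2): 0.65 vs {0.19, 0.33, 0.77, 0.69} → fail.
TC (methods 1·2): 0.47 vs {0.29, 0.31, 0.77, 0.69} → fail.
2 of 3 fail.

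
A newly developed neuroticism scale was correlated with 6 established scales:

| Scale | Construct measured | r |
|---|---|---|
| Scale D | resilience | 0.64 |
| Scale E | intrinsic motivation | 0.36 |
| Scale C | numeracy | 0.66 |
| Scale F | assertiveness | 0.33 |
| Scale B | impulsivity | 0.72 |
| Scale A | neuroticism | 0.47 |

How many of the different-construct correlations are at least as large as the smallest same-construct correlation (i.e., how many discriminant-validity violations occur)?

Convergent (same construct = neuroticism): Scale A.
Smallest convergent = 0.47. Discriminant values: 0.64, 0.36, 0.66, 0.33, 0.72; count ≥ 0.47 → 3.

3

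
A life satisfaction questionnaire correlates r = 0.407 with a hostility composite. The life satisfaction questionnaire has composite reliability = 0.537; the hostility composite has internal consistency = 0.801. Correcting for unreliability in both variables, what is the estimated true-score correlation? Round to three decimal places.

0.621

r_true = r_obs / √(r_xx · r_yy) = 0.407 / √(0.537 × 0.801) = 0.407 / √0.430137 = 0.407 / 0.6558 ≈ 0.621.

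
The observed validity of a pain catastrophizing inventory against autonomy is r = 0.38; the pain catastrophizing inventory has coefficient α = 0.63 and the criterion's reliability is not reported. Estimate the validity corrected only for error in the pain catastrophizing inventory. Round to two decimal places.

0.48

Single correction: r_c = r_obs / √r_xx = 0.38 / √0.63 = 0.38 / 0.7937 ≈ 0.48.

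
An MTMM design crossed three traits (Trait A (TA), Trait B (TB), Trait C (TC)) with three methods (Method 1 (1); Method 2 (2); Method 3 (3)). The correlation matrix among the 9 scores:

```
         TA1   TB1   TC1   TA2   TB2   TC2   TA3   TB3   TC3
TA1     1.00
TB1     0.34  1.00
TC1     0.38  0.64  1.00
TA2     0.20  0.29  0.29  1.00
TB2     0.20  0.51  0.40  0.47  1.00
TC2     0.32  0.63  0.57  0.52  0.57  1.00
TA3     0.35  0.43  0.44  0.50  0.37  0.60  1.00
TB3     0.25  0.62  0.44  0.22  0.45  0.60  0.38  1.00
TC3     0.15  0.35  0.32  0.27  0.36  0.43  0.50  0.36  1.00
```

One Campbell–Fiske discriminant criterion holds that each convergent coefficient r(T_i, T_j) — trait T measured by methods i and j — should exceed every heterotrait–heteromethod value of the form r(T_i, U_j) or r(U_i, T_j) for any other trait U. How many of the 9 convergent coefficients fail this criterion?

Convergent coefficients and their comparison sets:
TA (methods 1·2): 0.20 vs {0.20, 0.29, 0.32, 0.29} → fail.
TA (methods 1·3): 0.35 vs {0.25, 0.43, 0.15, 0.44} → fail.
TA (methods 2·3): 0.50 vs {0.22, 0.37, 0.27, 0.60} → fail.
TB (methods 1·2): 0.51 vs {0.29, 0.20, 0.63, 0.40} → fail.
TB (methods 1·3): 0.62 vs {0.43, 0.25, 0.35, 0.44} → pass.
TB (methods 2·3): 0.45 vs {0.37, 0.22, 0.36, 0.60} → fail.
TC (methods 1·2): 0.57 vs {0.29, 0.32, 0.40, 0.63} → fail.
TC (methods 1·3): 0.32 vs {0.44, 0.15, 0.44, 0.35} → fail.
TC (methods 2·3): 0.43 vs {0.60, 0.27, 0.60, 0.36} → fail.
8 of 9 fail.

8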